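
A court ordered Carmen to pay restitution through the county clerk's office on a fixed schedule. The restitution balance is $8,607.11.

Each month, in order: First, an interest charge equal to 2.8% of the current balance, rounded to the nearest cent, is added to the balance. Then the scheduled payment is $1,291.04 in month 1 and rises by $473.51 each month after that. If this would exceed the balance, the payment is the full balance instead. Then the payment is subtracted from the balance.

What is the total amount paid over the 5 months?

$9,375.31

Month 1: $8,607.11 +$241.00 interest = $8,848.11; pay $1,291.04 → $7,557.07
Month 2: $7,557.07 +$211.60 interest = $7,768.67; pay $1,764.55 → $6,004.12
Month 3: $6,004.12 +$168.12 interest = $6,172.24; pay $2,238.06 → $3,934.18
Month 4: $3,934.18 +$110.16 interest = $4,044.34; pay $2,711.57 → $1,332.77
Month 5: $1,332.77 +$37.32 interest = $1,370.09; pay $1,370.09 → $0.00
Total paid: $9,375.31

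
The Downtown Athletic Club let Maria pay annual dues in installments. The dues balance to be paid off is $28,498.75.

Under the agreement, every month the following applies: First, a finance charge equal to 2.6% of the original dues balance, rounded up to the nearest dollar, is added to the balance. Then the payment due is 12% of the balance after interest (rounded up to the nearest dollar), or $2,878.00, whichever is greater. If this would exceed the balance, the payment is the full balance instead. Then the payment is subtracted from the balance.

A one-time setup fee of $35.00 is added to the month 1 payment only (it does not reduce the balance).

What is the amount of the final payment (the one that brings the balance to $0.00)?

$2,658.75

Month 1: opening $28,498.75; interest $741.00 → $29,239.75; payment $3,509.00 (+ $35.00 fee); balance $25,730.75
Month 2: opening $25,730.75; interest $741.00 → $26,471.75; payment $3,177.00; balance $23,294.75
Month 3: opening $23,294.75; interest $741.00 → $24,035.75; payment $2,885.00; balance $21,150.75
Month 4: opening $21,150.75; interest $741.00 → $21,891.75; payment $2,878.00; balance $19,013.75
Month 5: opening $19,013.75; interest $741.00 → $19,754.75; payment $2,878.00; balance $16,876.75
Month 6: opening $16,876.75; interest $741.00 → $17,617.75; payment $2,878.00; balance $14,739.75
Month 7: opening $14,739.75; interest $741.00 → $15,480.75; payment $2,878.00; balance $12,602.75
Month 8: opening $12,602.75; interest $741.00 → $13,343.75; payment $2,878.00; balance $10,465.75
Month 9: opening $10,465.75; interest $741.00 → $11,206.75; payment $2,878.00; balance $8,328.75
Month 10: opening $8,328.75; interest $741.00 → $9,069.75; payment $2,878.00; balance $6,191.75
Month 11: opening $6,191.75; interest $741.00 → $6,932.75; payment $2,878.00; balance $4,054.75
Month 12: opening $4,054.75; interest $741.00 → $4,795.75; payment $2,878.00; balance $1,917.75
Month 13: opening $1,917.75; interest $741.00 → $2,658.75; payment $2,658.75; balance $0.00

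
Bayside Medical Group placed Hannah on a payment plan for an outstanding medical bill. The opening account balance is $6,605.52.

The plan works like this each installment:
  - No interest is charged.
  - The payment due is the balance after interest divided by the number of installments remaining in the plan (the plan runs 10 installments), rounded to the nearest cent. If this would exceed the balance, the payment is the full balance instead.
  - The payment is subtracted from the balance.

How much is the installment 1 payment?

Installment 1: opening $6,605.52; payment $660.55; balance $5,944.97

$660.55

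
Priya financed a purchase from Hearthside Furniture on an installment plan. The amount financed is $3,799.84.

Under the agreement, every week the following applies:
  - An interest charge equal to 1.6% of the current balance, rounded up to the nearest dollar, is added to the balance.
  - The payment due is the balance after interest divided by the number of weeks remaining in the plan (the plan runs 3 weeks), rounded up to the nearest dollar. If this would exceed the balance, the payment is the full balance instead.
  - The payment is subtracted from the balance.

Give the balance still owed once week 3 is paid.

Week 1: opening $3,799.84; interest $61.00 → $3,860.84; payment $1,287.00; balance $2,573.84
Week 2: opening $2,573.84; interest $42.00 → $2,615.84; payment $1,308.00; balance $1,307.84
Week 3: opening $1,307.84; interest $21.00 → $1,328.84; payment $1,328.84; balance $0.00

$0.00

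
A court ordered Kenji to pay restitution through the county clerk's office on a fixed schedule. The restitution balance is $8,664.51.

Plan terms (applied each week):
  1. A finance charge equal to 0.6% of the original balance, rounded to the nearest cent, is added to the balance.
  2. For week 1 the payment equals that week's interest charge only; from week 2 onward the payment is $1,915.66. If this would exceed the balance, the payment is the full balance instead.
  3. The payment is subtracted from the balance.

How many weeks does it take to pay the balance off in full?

# | Opening | Interest | Payment | End bal
1 | $8,664.51 | $51.99 | $51.99 | $8,664.51
2 | $8,664.51 | $51.99 | $1,915.66 | $6,800.84
3 | $6,800.84 | $51.99 | $1,915.66 | $4,937.17
4 | $4,937.17 | $51.99 | $1,915.66 | $3,073.50
5 | $3,073.50 | $51.99 | $1,915.66 | $1,209.83
6 | $1,209.83 | $51.99 | $1,261.82 | $0.00
Balance reaches $0.00 in week 6.

6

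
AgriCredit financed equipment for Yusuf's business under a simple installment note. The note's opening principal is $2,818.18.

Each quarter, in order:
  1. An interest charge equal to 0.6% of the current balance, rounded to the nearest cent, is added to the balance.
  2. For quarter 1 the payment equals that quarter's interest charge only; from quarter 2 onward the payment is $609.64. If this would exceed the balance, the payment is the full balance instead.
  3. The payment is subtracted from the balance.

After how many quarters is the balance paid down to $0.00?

# | Opening | Interest | Payment | End bal
1 | $2,818.18 | $16.91 | $16.91 | $2,818.18
2 | $2,818.18 | $16.91 | $609.64 | $2,225.45
3 | $2,225.45 | $13.35 | $609.64 | $1,629.16
4 | $1,629.16 | $9.77 | $609.64 | $1,029.29
5 | $1,029.29 | $6.18 | $609.64 | $425.83
6 | $425.83 | $2.55 | $428.38 | $0.00
Balance reaches $0.00 in quarter 6.

6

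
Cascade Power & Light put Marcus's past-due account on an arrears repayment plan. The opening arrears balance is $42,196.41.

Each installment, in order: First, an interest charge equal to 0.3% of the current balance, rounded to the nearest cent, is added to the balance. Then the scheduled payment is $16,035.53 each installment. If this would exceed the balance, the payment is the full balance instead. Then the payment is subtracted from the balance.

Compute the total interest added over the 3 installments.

$236.44

Installment 1: opening $42,196.41; interest $126.59 → $42,323.00; payment $16,035.53; balance $26,287.47
Installment 2: opening $26,287.47; interest $78.86 → $26,366.33; payment $16,035.53; balance $10,330.80
Installment 3: opening $10,330.80; interest $30.99 → $10,361.79; payment $10,361.79; balance $0.00
Total interest: $126.59 + $78.86 + $30.99 = $236.44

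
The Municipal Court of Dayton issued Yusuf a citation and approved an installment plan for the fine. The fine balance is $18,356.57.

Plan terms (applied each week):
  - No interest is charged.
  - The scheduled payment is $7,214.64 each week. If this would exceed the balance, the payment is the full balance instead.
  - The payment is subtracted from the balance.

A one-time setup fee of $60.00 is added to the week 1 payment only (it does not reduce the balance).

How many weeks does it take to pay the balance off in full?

3

Week 1: $18,356.57 − $7,214.64 (+ $60.00 fee) → $11,141.93
Week 2: $11,141.93 − $7,214.64 → $3,927.29
Week 3: $3,927.29 − $3,927.29 → $0.00
Balance reaches $0.00 in week 3.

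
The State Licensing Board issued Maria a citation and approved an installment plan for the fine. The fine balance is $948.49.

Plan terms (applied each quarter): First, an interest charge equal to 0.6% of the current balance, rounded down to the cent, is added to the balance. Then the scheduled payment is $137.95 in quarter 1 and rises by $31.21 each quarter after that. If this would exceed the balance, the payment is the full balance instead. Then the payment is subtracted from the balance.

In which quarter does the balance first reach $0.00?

Quarter 1: $948.49 +$5.69 interest = $954.18; pay $137.95 → $816.23
Quarter 2: $816.23 +$4.89 interest = $821.12; pay $169.16 → $651.96
Quarter 3: $651.96 +$3.91 interest = $655.87; pay $200.37 → $455.50
Quarter 4: $455.50 +$2.73 interest = $458.23; pay $231.58 → $226.65
Quarter 5: $226.65 +$1.35 interest = $228.00; pay $228.00 → $0.00
Balance reaches $0.00 in quarter 5.

5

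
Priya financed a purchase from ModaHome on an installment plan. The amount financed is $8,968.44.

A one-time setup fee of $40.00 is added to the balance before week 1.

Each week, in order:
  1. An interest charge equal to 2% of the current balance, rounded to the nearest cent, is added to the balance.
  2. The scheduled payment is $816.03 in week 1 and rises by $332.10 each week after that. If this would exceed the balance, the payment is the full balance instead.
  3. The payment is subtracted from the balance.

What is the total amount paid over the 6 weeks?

Week 1: opening $9,008.44; interest $180.17 → $9,188.61; payment $816.03; balance $8,372.58
Week 2: opening $8,372.58; interest $167.45 → $8,540.03; payment $1,148.13; balance $7,391.90
Week 3: opening $7,391.90; interest $147.84 → $7,539.74; payment $1,480.23; balance $6,059.51
Week 4: opening $6,059.51; interest $121.19 → $6,180.70; payment $1,812.33; balance $4,368.37
Week 5: opening $4,368.37; interest $87.37 → $4,455.74; payment $2,144.43; balance $2,311.31
Week 6: opening $2,311.31; interest $46.23 → $2,357.54; payment $2,357.54; balance $0.00
Total paid: $9,758.69

$9,758.69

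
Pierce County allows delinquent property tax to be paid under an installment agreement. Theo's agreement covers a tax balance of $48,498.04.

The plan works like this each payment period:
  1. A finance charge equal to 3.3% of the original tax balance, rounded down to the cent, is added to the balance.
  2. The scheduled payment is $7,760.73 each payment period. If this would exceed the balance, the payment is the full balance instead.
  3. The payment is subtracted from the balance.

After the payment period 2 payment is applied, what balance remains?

Payment period 1: opening $48,498.04; interest $1,600.43 → $50,098.47; payment $7,760.73; balance $42,337.74
Payment period 2: opening $42,337.74; interest $1,600.43 → $43,938.17; payment $7,760.73; balance $36,177.44

$36,177.44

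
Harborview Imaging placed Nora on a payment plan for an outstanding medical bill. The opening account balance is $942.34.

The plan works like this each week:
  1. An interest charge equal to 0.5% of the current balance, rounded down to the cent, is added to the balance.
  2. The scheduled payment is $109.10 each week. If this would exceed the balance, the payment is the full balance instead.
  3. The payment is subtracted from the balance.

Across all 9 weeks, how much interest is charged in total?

Week 1: $942.34 +$4.71 interest = $947.05; pay $109.10 → $837.95
Week 2: $837.95 +$4.18 interest = $842.13; pay $109.10 → $733.03
Week 3: $733.03 +$3.66 interest = $736.69; pay $109.10 → $627.59
Week 4: $627.59 +$3.13 interest = $630.72; pay $109.10 → $521.62
Week 5: $521.62 +$2.60 interest = $524.22; pay $109.10 → $415.12
Week 6: $415.12 +$2.07 interest = $417.19; pay $109.10 → $308.09
Week 7: $308.09 +$1.54 interest = $309.63; pay $109.10 → $200.53
Week 8: $200.53 +$1.00 interest = $201.53; pay $109.10 → $92.43
Week 9: $92.43 +$0.46 interest = $92.89; pay $92.89 → $0.00
Total interest: $4.71 + $4.18 + $3.66 + $3.13 + $2.60 + $2.07 + $1.54 + $1.00 + $0.46 = $23.35

$23.35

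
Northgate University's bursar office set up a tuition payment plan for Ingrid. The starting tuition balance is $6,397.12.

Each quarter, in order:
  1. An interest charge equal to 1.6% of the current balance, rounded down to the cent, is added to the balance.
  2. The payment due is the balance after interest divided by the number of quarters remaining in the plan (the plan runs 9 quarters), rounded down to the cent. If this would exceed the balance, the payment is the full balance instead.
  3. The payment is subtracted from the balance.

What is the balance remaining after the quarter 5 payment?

$3,078.02

Quarter 1: $6,397.12 +$102.35 interest = $6,499.47; pay $722.16 → $5,777.31
Quarter 2: $5,777.31 +$92.43 interest = $5,869.74; pay $733.71 → $5,136.03
Quarter 3: $5,136.03 +$82.17 interest = $5,218.20; pay $745.45 → $4,472.75
Quarter 4: $4,472.75 +$71.56 interest = $4,544.31; pay $757.38 → $3,786.93
Quarter 5: $3,786.93 +$60.59 interest = $3,847.52; pay $769.50 → $3,078.02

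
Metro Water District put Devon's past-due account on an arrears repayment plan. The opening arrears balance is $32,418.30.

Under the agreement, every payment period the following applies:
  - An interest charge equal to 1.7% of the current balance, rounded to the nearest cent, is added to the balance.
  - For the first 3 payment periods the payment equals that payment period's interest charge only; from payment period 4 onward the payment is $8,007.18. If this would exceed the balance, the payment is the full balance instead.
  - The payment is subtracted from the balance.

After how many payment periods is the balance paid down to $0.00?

Payment period 1: opening $32,418.30; interest $551.11 → $32,969.41; payment $551.11; balance $32,418.30
Payment period 2: opening $32,418.30; interest $551.11 → $32,969.41; payment $551.11; balance $32,418.30
Payment period 3: opening $32,418.30; interest $551.11 → $32,969.41; payment $551.11; balance $32,418.30
Payment period 4: opening $32,418.30; interest $551.11 → $32,969.41; payment $8,007.18; balance $24,962.23
Payment period 5: opening $24,962.23; interest $424.36 → $25,386.59; payment $8,007.18; balance $17,379.41
Payment period 6: opening $17,379.41; interest $295.45 → $17,674.86; payment $8,007.18; balance $9,667.68
Payment period 7: opening $9,667.68; interest $164.35 → $9,832.03; payment $8,007.18; balance $1,824.85
Payment period 8: opening $1,824.85; interest $31.02 → $1,855.87; payment $1,855.87; balance $0.00
Balance reaches $0.00 in payment period 8.

8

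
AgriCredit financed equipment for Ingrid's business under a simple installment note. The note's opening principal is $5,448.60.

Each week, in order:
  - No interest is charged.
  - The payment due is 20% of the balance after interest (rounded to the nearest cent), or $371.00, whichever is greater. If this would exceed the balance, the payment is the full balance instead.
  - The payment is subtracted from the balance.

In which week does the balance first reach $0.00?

Week 1: opening $5,448.60; payment $1,089.72; balance $4,358.88
Week 2: opening $4,358.88; payment $871.78; balance $3,487.10
Week 3: opening $3,487.10; payment $697.42; balance $2,789.68
Week 4: opening $2,789.68; payment $557.94; balance $2,231.74
Week 5: opening $2,231.74; payment $446.35; balance $1,785.39
Week 6: opening $1,785.39; payment $371.00; balance $1,414.39
Week 7: opening $1,414.39; payment $371.00; balance $1,043.39
Week 8: opening $1,043.39; payment $371.00; balance $672.39
Week 9: opening $672.39; payment $371.00; balance $301.39
Week 10: opening $301.39; payment $301.39; balance $0.00
Balance reaches $0.00 in week 10.

10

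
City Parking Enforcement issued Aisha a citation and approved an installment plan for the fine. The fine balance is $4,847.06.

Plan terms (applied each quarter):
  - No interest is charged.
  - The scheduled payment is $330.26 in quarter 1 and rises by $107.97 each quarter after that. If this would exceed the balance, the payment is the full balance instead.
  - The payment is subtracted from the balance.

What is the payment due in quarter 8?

Quarter 1: $4,847.06 − $330.26 → $4,516.80
Quarter 2: $4,516.80 − $438.23 → $4,078.57
Quarter 3: $4,078.57 − $546.20 → $3,532.37
Quarter 4: $3,532.37 − $654.17 → $2,878.20
Quarter 5: $2,878.20 − $762.14 → $2,116.06
Quarter 6: $2,116.06 − $870.11 → $1,245.95
Quarter 7: $1,245.95 − $978.08 → $267.87
Quarter 8: $267.87 − $267.87 → $0.00

$267.87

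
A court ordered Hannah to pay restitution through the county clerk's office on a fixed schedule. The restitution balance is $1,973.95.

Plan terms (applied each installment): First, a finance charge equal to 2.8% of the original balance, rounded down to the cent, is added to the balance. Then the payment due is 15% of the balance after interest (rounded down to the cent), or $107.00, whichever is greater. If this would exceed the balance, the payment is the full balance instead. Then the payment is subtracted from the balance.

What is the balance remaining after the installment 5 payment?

Installment 1: $1,973.95 +$55.27 interest = $2,029.22; pay $304.38 → $1,724.84
Installment 2: $1,724.84 +$55.27 interest = $1,780.11; pay $267.01 → $1,513.10
Installment 3: $1,513.10 +$55.27 interest = $1,568.37; pay $235.25 → $1,333.12
Installment 4: $1,333.12 +$55.27 interest = $1,388.39; pay $208.25 → $1,180.14
Installment 5: $1,180.14 +$55.27 interest = $1,235.41; pay $185.31 → $1,050.10

$1,050.10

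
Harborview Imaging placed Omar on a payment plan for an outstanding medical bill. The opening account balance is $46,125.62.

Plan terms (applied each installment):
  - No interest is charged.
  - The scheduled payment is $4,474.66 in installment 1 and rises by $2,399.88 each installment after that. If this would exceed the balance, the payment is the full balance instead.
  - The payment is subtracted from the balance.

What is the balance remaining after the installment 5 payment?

Installment 1: opening $46,125.62; payment $4,474.66; balance $41,650.96
Installment 2: opening $41,650.96; payment $6,874.54; balance $34,776.42
Installment 3: opening $34,776.42; payment $9,274.42; balance $25,502.00
Installment 4: opening $25,502.00; payment $11,674.30; balance $13,827.70
Installment 5: opening $13,827.70; payment $13,827.70; balance $0.00

$0.00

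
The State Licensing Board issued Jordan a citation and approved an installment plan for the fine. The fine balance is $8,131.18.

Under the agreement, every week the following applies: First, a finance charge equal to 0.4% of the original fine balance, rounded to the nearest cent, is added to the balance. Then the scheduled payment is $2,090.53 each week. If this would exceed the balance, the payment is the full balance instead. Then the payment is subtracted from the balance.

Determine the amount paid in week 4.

$1,989.67

# | Opening | Interest | Payment | End bal
1 | $8,131.18 | $32.52 | $2,090.53 | $6,073.17
2 | $6,073.17 | $32.52 | $2,090.53 | $4,015.16
3 | $4,015.16 | $32.52 | $2,090.53 | $1,957.15
4 | $1,957.15 | $32.52 | $1,989.67 | $0.00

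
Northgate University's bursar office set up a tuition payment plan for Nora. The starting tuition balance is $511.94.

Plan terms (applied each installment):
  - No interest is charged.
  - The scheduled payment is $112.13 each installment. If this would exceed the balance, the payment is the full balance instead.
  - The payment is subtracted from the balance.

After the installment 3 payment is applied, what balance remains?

# | Opening | Payment | End bal
1 | $511.94 | $112.13 | $399.81
2 | $399.81 | $112.13 | $287.68
3 | $287.68 | $112.13 | $175.55

$175.55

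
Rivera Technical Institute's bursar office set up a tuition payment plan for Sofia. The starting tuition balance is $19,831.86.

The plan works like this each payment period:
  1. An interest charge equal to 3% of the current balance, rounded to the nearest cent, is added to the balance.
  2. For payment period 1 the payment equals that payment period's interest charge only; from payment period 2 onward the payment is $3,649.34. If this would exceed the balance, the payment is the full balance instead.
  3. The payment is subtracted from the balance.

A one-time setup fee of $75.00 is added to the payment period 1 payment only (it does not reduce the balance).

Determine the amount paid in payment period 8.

$77.09

Payment period 1: opening $19,831.86; interest $594.96 → $20,426.82; payment $594.96 (+ $75.00 fee); balance $19,831.86
Payment period 2: opening $19,831.86; interest $594.96 → $20,426.82; payment $3,649.34; balance $16,777.48
Payment period 3: opening $16,777.48; interest $503.32 → $17,280.80; payment $3,649.34; balance $13,631.46
Payment period 4: opening $13,631.46; interest $408.94 → $14,040.40; payment $3,649.34; balance $10,391.06
Payment period 5: opening $10,391.06; interest $311.73 → $10,702.79; payment $3,649.34; balance $7,053.45
Payment period 6: opening $7,053.45; interest $211.60 → $7,265.05; payment $3,649.34; balance $3,615.71
Payment period 7: opening $3,615.71; interest $108.47 → $3,724.18; payment $3,649.34; balance $74.84
Payment period 8: opening $74.84; interest $2.25 → $77.09; payment $77.09; balance $0.00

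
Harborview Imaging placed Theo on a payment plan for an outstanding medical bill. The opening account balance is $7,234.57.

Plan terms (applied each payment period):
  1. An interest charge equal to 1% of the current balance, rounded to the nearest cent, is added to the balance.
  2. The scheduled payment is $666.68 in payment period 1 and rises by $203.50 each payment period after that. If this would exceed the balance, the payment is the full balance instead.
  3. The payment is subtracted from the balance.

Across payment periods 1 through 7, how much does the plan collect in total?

$7,542.13

Payment period 1: opening $7,234.57; interest $72.35 → $7,306.92; payment $666.68; balance $6,640.24
Payment period 2: opening $6,640.24; interest $66.40 → $6,706.64; payment $870.18; balance $5,836.46
Payment period 3: opening $5,836.46; interest $58.36 → $5,894.82; payment $1,073.68; balance $4,821.14
Payment period 4: opening $4,821.14; interest $48.21 → $4,869.35; payment $1,277.18; balance $3,592.17
Payment period 5: opening $3,592.17; interest $35.92 → $3,628.09; payment $1,480.68; balance $2,147.41
Payment period 6: opening $2,147.41; interest $21.47 → $2,168.88; payment $1,684.18; balance $484.70
Payment period 7: opening $484.70; interest $4.85 → $489.55; payment $489.55; balance $0.00
Total paid: $7,542.13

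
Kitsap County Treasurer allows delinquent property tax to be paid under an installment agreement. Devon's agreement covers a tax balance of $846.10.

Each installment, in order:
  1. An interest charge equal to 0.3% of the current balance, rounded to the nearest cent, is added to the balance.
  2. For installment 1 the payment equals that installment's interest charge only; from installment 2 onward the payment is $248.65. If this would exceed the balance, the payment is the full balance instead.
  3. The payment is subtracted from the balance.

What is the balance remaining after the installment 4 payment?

Installment 1: opening $846.10; interest $2.54 → $848.64; payment $2.54; balance $846.10
Installment 2: opening $846.10; interest $2.54 → $848.64; payment $248.65; balance $599.99
Installment 3: opening $599.99; interest $1.80 → $601.79; payment $248.65; balance $353.14
Installment 4: opening $353.14; interest $1.06 → $354.20; payment $248.65; balance $105.55

$105.55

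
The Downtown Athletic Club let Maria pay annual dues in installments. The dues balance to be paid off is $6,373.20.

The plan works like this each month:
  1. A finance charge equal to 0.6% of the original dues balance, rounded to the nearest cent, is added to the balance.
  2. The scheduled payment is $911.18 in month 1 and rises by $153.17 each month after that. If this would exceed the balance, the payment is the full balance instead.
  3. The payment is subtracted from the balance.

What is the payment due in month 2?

Month 1: opening $6,373.20; interest $38.24 → $6,411.44; payment $911.18; balance $5,500.26
Month 2: opening $5,500.26; interest $38.24 → $5,538.50; payment $1,064.35; balance $4,474.15

$1,064.35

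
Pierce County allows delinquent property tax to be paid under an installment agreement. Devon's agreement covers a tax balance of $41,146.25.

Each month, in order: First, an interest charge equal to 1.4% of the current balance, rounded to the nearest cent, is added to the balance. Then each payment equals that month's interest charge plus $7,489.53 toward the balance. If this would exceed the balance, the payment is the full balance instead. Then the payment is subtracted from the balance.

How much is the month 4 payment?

$7,751.02

Month 1: opening $41,146.25; interest $576.05 → $41,722.30; payment $8,065.58; balance $33,656.72
Month 2: opening $33,656.72; interest $471.19 → $34,127.91; payment $7,960.72; balance $26,167.19
Month 3: opening $26,167.19; interest $366.34 → $26,533.53; payment $7,855.87; balance $18,677.66
Month 4: opening $18,677.66; interest $261.49 → $18,939.15; payment $7,751.02; balance $11,188.13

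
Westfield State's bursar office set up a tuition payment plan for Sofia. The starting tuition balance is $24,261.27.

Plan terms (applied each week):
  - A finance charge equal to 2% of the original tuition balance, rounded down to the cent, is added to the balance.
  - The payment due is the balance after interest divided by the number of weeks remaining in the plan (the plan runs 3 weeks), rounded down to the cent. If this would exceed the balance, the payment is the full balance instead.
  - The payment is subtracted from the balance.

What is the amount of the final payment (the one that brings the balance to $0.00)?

Week 1: opening $24,261.27; interest $485.22 → $24,746.49; payment $8,248.83; balance $16,497.66
Week 2: opening $16,497.66; interest $485.22 → $16,982.88; payment $8,491.44; balance $8,491.44
Week 3: opening $8,491.44; interest $485.22 → $8,976.66; payment $8,976.66; balance $0.00

$8,976.66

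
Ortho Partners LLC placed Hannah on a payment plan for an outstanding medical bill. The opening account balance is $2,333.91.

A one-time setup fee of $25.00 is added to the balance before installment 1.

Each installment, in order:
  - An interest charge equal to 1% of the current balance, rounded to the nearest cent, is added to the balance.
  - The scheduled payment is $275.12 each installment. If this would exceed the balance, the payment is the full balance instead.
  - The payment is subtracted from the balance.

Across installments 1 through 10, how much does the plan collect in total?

$2,478.53

Installment 1: opening $2,358.91; interest $23.59 → $2,382.50; payment $275.12; balance $2,107.38
Installment 2: opening $2,107.38; interest $21.07 → $2,128.45; payment $275.12; balance $1,853.33
Installment 3: opening $1,853.33; interest $18.53 → $1,871.86; payment $275.12; balance $1,596.74
Installment 4: opening $1,596.74; interest $15.97 → $1,612.71; payment $275.12; balance $1,337.59
Installment 5: opening $1,337.59; interest $13.38 → $1,350.97; payment $275.12; balance $1,075.85
Installment 6: opening $1,075.85; interest $10.76 → $1,086.61; payment $275.12; balance $811.49
Installment 7: opening $811.49; interest $8.11 → $819.60; payment $275.12; balance $544.48
Installment 8: opening $544.48; interest $5.44 → $549.92; payment $275.12; balance $274.80
Installment 9: opening $274.80; interest $2.75 → $277.55; payment $275.12; balance $2.43
Installment 10: opening $2.43; interest $0.02 → $2.45; payment $2.45; balance $0.00
Total paid: $2,478.53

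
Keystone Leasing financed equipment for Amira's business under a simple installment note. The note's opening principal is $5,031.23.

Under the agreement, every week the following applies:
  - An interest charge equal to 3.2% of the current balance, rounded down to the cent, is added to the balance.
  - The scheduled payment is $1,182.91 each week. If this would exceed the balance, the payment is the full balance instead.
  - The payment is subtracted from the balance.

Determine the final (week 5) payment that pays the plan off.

Week 1: $5,031.23 +$160.99 interest = $5,192.22; pay $1,182.91 → $4,009.31
Week 2: $4,009.31 +$128.29 interest = $4,137.60; pay $1,182.91 → $2,954.69
Week 3: $2,954.69 +$94.55 interest = $3,049.24; pay $1,182.91 → $1,866.33
Week 4: $1,866.33 +$59.72 interest = $1,926.05; pay $1,182.91 → $743.14
Week 5: $743.14 +$23.78 interest = $766.92; pay $766.92 → $0.00

$766.92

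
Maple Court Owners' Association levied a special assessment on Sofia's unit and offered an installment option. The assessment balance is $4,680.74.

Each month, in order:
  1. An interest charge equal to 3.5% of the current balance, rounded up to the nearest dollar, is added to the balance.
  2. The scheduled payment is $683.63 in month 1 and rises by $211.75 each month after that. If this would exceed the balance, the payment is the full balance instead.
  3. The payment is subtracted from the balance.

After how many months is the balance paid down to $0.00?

5

Month 1: opening $4,680.74; interest $164.00 → $4,844.74; payment $683.63; balance $4,161.11
Month 2: opening $4,161.11; interest $146.00 → $4,307.11; payment $895.38; balance $3,411.73
Month 3: opening $3,411.73; interest $120.00 → $3,531.73; payment $1,107.13; balance $2,424.60
Month 4: opening $2,424.60; interest $85.00 → $2,509.60; payment $1,318.88; balance $1,190.72
Month 5: opening $1,190.72; interest $42.00 → $1,232.72; payment $1,232.72; balance $0.00
Balance reaches $0.00 in month 5.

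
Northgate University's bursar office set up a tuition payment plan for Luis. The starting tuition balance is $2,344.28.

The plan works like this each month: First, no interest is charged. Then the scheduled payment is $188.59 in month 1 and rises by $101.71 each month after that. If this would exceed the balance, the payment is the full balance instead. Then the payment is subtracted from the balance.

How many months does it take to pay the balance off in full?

Month 1: $2,344.28 − $188.59 → $2,155.69
Month 2: $2,155.69 − $290.30 → $1,865.39
Month 3: $1,865.39 − $392.01 → $1,473.38
Month 4: $1,473.38 − $493.72 → $979.66
Month 5: $979.66 − $595.43 → $384.23
Month 6: $384.23 − $384.23 → $0.00
Balance reaches $0.00 in month 6.

6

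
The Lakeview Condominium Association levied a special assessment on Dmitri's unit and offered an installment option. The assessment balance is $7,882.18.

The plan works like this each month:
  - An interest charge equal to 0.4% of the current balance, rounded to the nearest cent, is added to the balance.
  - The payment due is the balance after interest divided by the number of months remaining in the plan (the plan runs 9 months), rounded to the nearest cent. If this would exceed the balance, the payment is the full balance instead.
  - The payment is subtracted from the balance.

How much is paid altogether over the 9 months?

Month 1: opening $7,882.18; interest $31.53 → $7,913.71; payment $879.30; balance $7,034.41
Month 2: opening $7,034.41; interest $28.14 → $7,062.55; payment $882.82; balance $6,179.73
Month 3: opening $6,179.73; interest $24.72 → $6,204.45; payment $886.35; balance $5,318.10
Month 4: opening $5,318.10; interest $21.27 → $5,339.37; payment $889.90; balance $4,449.47
Month 5: opening $4,449.47; interest $17.80 → $4,467.27; payment $893.45; balance $3,573.82
Month 6: opening $3,573.82; interest $14.30 → $3,588.12; payment $897.03; balance $2,691.09
Month 7: opening $2,691.09; interest $10.76 → $2,701.85; payment $900.62; balance $1,801.23
Month 8: opening $1,801.23; interest $7.20 → $1,808.43; payment $904.22; balance $904.21
Month 9: opening $904.21; interest $3.62 → $907.83; payment $907.83; balance $0.00
Total paid: $8,041.52

$8,041.52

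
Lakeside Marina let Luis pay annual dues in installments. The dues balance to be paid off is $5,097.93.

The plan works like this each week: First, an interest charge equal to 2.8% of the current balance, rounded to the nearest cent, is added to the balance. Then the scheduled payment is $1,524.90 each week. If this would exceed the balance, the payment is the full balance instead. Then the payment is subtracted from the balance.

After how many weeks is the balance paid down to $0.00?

Week 1: opening $5,097.93; interest $142.74 → $5,240.67; payment $1,524.90; balance $3,715.77
Week 2: opening $3,715.77; interest $104.04 → $3,819.81; payment $1,524.90; balance $2,294.91
Week 3: opening $2,294.91; interest $64.26 → $2,359.17; payment $1,524.90; balance $834.27
Week 4: opening $834.27; interest $23.36 → $857.63; payment $857.63; balance $0.00
Balance reaches $0.00 in week 4.

4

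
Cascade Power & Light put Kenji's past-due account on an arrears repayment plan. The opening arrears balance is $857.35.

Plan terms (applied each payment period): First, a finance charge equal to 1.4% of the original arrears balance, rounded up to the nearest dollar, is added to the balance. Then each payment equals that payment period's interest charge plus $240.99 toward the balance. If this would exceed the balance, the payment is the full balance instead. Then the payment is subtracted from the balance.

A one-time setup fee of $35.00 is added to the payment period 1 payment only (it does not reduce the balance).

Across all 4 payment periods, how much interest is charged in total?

$52.00

# | Opening | Interest | Payment | Fee | End bal
1 | $857.35 | $13.00 | $253.99 | $35.00 | $616.36
2 | $616.36 | $13.00 | $253.99 | — | $375.37
3 | $375.37 | $13.00 | $253.99 | — | $134.38
4 | $134.38 | $13.00 | $147.38 | — | $0.00
Total interest: $13.00 + $13.00 + $13.00 + $13.00 = $52.00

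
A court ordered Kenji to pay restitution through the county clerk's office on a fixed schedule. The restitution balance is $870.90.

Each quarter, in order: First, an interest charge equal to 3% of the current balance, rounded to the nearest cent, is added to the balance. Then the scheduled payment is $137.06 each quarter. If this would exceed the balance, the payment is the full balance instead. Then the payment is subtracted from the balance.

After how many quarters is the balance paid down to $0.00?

# | Opening | Interest | Payment | End bal
1 | $870.90 | $26.13 | $137.06 | $759.97
2 | $759.97 | $22.80 | $137.06 | $645.71
3 | $645.71 | $19.37 | $137.06 | $528.02
4 | $528.02 | $15.84 | $137.06 | $406.80
5 | $406.80 | $12.20 | $137.06 | $281.94
6 | $281.94 | $8.46 | $137.06 | $153.34
7 | $153.34 | $4.60 | $137.06 | $20.88
8 | $20.88 | $0.63 | $21.51 | $0.00
Balance reaches $0.00 in quarter 8.

8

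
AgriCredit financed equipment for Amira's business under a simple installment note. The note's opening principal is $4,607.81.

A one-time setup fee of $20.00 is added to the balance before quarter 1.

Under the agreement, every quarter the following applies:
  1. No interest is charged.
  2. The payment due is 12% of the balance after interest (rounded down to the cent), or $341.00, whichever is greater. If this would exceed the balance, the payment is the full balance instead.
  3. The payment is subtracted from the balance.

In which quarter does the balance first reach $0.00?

Quarter 1: opening $4,627.81; payment $555.33; balance $4,072.48
Quarter 2: opening $4,072.48; payment $488.69; balance $3,583.79
Quarter 3: opening $3,583.79; payment $430.05; balance $3,153.74
Quarter 4: opening $3,153.74; payment $378.44; balance $2,775.30
Quarter 5: opening $2,775.30; payment $341.00; balance $2,434.30
Quarter 6: opening $2,434.30; payment $341.00; balance $2,093.30
Quarter 7: opening $2,093.30; payment $341.00; balance $1,752.30
Quarter 8: opening $1,752.30; payment $341.00; balance $1,411.30
Quarter 9: opening $1,411.30; payment $341.00; balance $1,070.30
Quarter 10: opening $1,070.30; payment $341.00; balance $729.30
Quarter 11: opening $729.30; payment $341.00; balance $388.30
Quarter 12: opening $388.30; payment $341.00; balance $47.30
Quarter 13: opening $47.30; payment $47.30; balance $0.00
Balance reaches $0.00 in quarter 13.

13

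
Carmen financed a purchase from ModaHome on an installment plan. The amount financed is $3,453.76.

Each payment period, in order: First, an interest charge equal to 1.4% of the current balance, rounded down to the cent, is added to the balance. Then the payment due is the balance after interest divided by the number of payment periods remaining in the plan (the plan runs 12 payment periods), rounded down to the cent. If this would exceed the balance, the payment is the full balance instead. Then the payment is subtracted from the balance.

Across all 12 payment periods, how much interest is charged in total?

$330.94

# | Opening | Interest | Payment | End bal
1 | $3,453.76 | $48.35 | $291.84 | $3,210.27
2 | $3,210.27 | $44.94 | $295.92 | $2,959.29
3 | $2,959.29 | $41.43 | $300.07 | $2,700.65
4 | $2,700.65 | $37.80 | $304.27 | $2,434.18
5 | $2,434.18 | $34.07 | $308.53 | $2,159.72
6 | $2,159.72 | $30.23 | $312.85 | $1,877.10
7 | $1,877.10 | $26.27 | $317.22 | $1,586.15
8 | $1,586.15 | $22.20 | $321.67 | $1,286.68
9 | $1,286.68 | $18.01 | $326.17 | $978.52
10 | $978.52 | $13.69 | $330.73 | $661.48
11 | $661.48 | $9.26 | $335.37 | $335.37
12 | $335.37 | $4.69 | $340.06 | $0.00
Total interest: $48.35 + $44.94 + $41.43 + $37.80 + $34.07 + $30.23 + $26.27 + $22.20 + $18.01 + $13.69 + $9.26 + $4.69 = $330.94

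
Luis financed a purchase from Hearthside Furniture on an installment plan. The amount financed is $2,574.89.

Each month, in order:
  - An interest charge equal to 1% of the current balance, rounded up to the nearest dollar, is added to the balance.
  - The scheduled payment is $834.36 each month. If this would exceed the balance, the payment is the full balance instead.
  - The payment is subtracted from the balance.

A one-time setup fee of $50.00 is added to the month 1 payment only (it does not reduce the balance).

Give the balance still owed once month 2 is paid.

Month 1: opening $2,574.89; interest $26.00 → $2,600.89; payment $834.36 (+ $50.00 fee); balance $1,766.53
Month 2: opening $1,766.53; interest $18.00 → $1,784.53; payment $834.36; balance $950.17

$950.17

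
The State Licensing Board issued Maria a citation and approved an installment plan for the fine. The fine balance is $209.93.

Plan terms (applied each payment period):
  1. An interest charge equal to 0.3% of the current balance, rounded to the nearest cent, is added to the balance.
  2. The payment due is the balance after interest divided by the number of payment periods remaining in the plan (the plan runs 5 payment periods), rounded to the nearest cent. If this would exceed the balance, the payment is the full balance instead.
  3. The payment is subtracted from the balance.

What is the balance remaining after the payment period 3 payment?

$84.73

Payment period 1: $209.93 +$0.63 interest = $210.56; pay $42.11 → $168.45
Payment period 2: $168.45 +$0.51 interest = $168.96; pay $42.24 → $126.72
Payment period 3: $126.72 +$0.38 interest = $127.10; pay $42.37 → $84.73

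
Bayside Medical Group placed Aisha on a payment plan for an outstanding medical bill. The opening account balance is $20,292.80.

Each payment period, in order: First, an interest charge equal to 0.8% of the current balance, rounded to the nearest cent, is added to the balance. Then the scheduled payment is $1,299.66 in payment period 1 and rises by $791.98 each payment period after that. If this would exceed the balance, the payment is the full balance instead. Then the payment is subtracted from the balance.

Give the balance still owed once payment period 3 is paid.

$14,471.20

Payment period 1: $20,292.80 +$162.34 interest = $20,455.14; pay $1,299.66 → $19,155.48
Payment period 2: $19,155.48 +$153.24 interest = $19,308.72; pay $2,091.64 → $17,217.08
Payment period 3: $17,217.08 +$137.74 interest = $17,354.82; pay $2,883.62 → $14,471.20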